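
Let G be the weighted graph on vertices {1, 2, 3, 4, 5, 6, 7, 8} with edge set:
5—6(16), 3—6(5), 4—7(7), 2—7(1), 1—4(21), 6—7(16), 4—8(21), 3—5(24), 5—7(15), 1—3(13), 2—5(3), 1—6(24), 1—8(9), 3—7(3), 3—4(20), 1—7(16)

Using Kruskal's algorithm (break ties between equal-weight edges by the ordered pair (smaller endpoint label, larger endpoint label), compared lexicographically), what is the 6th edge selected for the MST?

Sort edges by weight, then run Kruskal:
2—7 (1): add — endpoints in different components.
2—5 (3): add — endpoints in different components.
3—7 (3): add — endpoints in different components.
3—6 (5): add — endpoints in different components.
4—7 (7): add — endpoints in different components.
1—8 (9): add — endpoints in different components.
1—3 (13): add — endpoints in different components.
The 6th edge added is 1—8.

1-8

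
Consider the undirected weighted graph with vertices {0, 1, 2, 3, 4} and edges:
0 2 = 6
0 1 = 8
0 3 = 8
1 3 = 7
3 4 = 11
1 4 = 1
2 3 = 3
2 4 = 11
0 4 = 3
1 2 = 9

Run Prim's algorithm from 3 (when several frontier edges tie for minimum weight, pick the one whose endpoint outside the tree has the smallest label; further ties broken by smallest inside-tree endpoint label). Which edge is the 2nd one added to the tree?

0-2

Prim, starting at 3.
Step 1: frontier [2 3 3, 1 3 7, 0 3 8, 3 4 11] → take 2 3 (3); add 2.
Step 2: frontier [0 2 6, 1 2 9, 2 4 11, 1 3 7, 0 3 8, 3 4 11] → take 0 2 (6); add 0.
Step 3: frontier [0 4 3, 0 1 8, 1 2 9, 2 4 11, 1 3 7, 3 4 11] → take 0 4 (3); add 4.
Step 4: frontier [0 1 8, 1 2 9, 1 3 7, 1 4 1] → take 1 4 (1); add 1.
The 2nd edge added is 0 2.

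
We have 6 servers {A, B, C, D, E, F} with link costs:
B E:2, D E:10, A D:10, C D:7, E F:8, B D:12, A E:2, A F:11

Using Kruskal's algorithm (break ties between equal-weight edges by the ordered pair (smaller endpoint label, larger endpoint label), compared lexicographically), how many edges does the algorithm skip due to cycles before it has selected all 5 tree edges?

Kruskal's algorithm — process edges by increasing weight (ties by edge label):
A E (2): add — endpoints in different components.
B E (2): add — endpoints in different components.
C D (7): add — endpoints in different components.
E F (8): add — endpoints in different components.
A D (10): add — endpoints in different components.
Edges rejected before the tree was complete: 0.

0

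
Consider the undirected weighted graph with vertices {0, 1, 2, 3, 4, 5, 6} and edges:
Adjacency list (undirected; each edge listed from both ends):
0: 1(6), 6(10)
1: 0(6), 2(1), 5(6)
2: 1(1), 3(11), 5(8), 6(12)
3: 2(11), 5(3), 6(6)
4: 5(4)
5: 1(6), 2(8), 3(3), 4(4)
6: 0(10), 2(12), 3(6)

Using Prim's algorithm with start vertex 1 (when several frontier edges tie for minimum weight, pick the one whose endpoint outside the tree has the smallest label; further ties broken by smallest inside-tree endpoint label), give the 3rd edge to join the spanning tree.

1-5

Prim's algorithm from 1:
Step 1: cheapest edge leaving the tree is 1-2 (1); add 2.
Step 2: cheapest edge leaving the tree is 0-1 (6); add 0.
Step 3: cheapest edge leaving the tree is 1-5 (6); add 5.
Step 4: cheapest edge leaving the tree is 3-5 (3); add 3.
Step 5: cheapest edge leaving the tree is 4-5 (4); add 4.
Step 6: cheapest edge leaving the tree is 3-6 (6); add 6.
The 3rd edge added is 1-5.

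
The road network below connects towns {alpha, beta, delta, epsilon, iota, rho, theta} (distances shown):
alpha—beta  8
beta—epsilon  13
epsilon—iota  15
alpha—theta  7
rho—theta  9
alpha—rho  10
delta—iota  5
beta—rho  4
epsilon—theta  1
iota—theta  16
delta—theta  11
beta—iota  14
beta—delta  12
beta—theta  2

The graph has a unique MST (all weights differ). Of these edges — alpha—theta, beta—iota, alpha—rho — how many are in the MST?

Sort edges by weight, then run Kruskal:
epsilon—theta (1): add. Components now {beta} {delta} {epsilon,theta} {iota} {alpha} {rho}
beta—theta (2): add. Components now {beta,epsilon,theta} {delta} {iota} {alpha} {rho}
beta—rho (4): add. Components now {beta,epsilon,rho,theta} {delta} {iota} {alpha}
delta—iota (5): add. Components now {beta,epsilon,rho,theta} {delta,iota} {alpha}
alpha—theta (7): add. Components now {alpha,beta,epsilon,rho,theta} {delta,iota}
alpha—beta (8): skip — beta and alpha already connected.
rho—theta (9): skip — rho and theta already connected.
alpha—rho (10): skip — alpha and rho already connected.
delta—theta (11): add. Components now {alpha,beta,delta,epsilon,iota,rho,theta}
MST edge set: {epsilon—theta, beta—theta, beta—rho, delta—iota, alpha—theta, delta—theta}.
Of the listed edges, {alpha—theta} are in the MST → 1.

1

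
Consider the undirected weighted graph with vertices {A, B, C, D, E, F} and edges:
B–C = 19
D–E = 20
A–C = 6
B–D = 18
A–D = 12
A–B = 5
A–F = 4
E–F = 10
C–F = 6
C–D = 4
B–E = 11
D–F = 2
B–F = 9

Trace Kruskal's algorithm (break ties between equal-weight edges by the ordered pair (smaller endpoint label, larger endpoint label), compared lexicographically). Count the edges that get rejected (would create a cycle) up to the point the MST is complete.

3

Kruskal's algorithm — process edges by increasing weight (ties by edge label):
D–F (2): add. Components now {A} {B} {C} {D,F} {E}
A–F (4): add. Components now {A,D,F} {B} {C} {E}
C–D (4): add. Components now {A,C,D,F} {B} {E}
A–B (5): add. Components now {A,B,C,D,F} {E}
A–C (6): skip — A and C already connected.
C–F (6): skip — C and F already connected.
B–F (9): skip — B and F already connected.
E–F (10): add. Components now {A,B,C,D,E,F}
Edges rejected before the tree was complete: 3.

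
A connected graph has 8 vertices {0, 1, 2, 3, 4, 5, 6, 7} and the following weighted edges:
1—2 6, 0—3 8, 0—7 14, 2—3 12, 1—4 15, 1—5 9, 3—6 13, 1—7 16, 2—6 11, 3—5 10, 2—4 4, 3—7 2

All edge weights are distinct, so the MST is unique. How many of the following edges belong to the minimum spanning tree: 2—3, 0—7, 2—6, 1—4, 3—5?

2

Sort edges by weight, then run Kruskal:
3—7 (2): add — endpoints in different components.
2—4 (4): add — endpoints in different components.
1—2 (6): add — endpoints in different components.
0—3 (8): add — endpoints in different components.
1—5 (9): add — endpoints in different components.
3—5 (10): add — endpoints in different components.
2—6 (11): add — endpoints in different components.
MST edge set: {3—7, 2—4, 1—2, 0—3, 1—5, 3—5, 2—6}.
Of the listed edges, {2—6, 3—5} are in the MST → 2.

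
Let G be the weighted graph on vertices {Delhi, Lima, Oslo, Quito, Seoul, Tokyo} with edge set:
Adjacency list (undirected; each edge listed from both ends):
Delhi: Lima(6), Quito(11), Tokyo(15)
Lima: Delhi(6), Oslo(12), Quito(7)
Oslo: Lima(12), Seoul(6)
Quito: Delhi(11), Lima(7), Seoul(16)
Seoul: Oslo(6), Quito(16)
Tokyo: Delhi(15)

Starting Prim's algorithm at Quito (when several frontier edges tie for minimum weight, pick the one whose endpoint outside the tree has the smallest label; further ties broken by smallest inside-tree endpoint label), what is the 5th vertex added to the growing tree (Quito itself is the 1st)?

Grow the tree from Quito using Prim:
Step 1: cheapest edge leaving the tree is Lima-Quito (7); add Lima.
Step 2: cheapest edge leaving the tree is Delhi-Lima (6); add Delhi.
Step 3: cheapest edge leaving the tree is Lima-Oslo (12); add Oslo.
Step 4: cheapest edge leaving the tree is Oslo-Seoul (6); add Seoul.
Step 5: cheapest edge leaving the tree is Delhi-Tokyo (15); add Tokyo.
Vertex order: Quito, Lima, Delhi, Oslo, Seoul, Tokyo. The 5th vertex is Seoul.

Seoul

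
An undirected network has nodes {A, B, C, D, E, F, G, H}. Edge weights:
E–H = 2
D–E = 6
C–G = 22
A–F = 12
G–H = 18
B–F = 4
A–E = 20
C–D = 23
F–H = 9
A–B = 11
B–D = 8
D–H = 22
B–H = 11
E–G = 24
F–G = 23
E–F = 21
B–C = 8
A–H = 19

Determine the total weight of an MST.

Prim's algorithm from B:
Step 1: cheapest edge leaving the tree is B–F (4); add F.
Step 2: cheapest edge leaving the tree is B–C (8); add C.
Step 3: cheapest edge leaving the tree is B–D (8); add D.
Step 4: cheapest edge leaving the tree is D–E (6); add E.
Step 5: cheapest edge leaving the tree is E–H (2); add H.
Step 6: cheapest edge leaving the tree is A–B (11); add A.
Step 7: cheapest edge leaving the tree is G–H (18); add G.
MST edges: B–F, B–C, B–D, D–E, E–H, A–B, G–H; total weight 4+8+8+6+2+11+18 = 57.

57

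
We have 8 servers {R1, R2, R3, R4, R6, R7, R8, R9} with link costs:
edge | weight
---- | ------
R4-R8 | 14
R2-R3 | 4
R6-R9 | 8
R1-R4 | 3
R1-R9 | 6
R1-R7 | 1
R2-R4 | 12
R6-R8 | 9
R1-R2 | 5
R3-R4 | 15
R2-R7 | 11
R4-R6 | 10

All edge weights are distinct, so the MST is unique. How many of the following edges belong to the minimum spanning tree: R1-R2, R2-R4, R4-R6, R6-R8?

Sort edges by weight, then run Kruskal:
R1-R7 (1): add — endpoints in different components.
R1-R4 (3): add — endpoints in different components.
R2-R3 (4): add — endpoints in different components.
R1-R2 (5): add — endpoints in different components.
R1-R9 (6): add — endpoints in different components.
R6-R9 (8): add — endpoints in different components.
R6-R8 (9): add — endpoints in different components.
MST edge set: {R1-R7, R1-R4, R2-R3, R1-R2, R1-R9, R6-R9, R6-R8}.
Of the listed edges, {R1-R2, R6-R8} are in the MST → 2.

2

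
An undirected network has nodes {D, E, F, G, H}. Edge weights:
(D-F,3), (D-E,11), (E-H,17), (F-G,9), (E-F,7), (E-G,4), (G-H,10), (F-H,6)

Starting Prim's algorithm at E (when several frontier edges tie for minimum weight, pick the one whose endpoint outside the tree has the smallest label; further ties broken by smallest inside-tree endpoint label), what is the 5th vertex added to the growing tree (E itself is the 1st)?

H

Grow the tree from E using Prim:
Step 1: frontier [E-G 4, E-F 7, D-E 11, E-H 17] → take E-G (4); add G.
Step 2: frontier [E-F 7, D-E 11, E-H 17, F-G 9, G-H 10] → take E-F (7); add F.
Step 3: frontier [D-E 11, E-H 17, D-F 3, F-H 6, G-H 10] → take D-F (3); add D.
Step 4: frontier [E-H 17, F-H 6, G-H 10] → take F-H (6); add H.
Vertex order: E, G, F, D, H. The 5th vertex is H.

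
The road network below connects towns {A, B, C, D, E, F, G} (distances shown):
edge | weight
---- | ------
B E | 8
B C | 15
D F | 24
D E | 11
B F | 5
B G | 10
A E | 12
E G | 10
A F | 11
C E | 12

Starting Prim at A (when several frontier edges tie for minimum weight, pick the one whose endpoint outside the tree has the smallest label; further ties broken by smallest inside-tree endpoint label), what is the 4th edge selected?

B-G

Grow the tree from A using Prim:
Step 1: frontier [A F 11, A E 12] → take A F (11); add F.
Step 2: frontier [A E 12, B F 5, D F 24] → take B F (5); add B.
Step 3: frontier [A E 12, B E 8, B G 10, B C 15, D F 24] → take B E (8); add E.
Step 4: frontier [B G 10, B C 15, E G 10, D E 11, C E 12, D F 24] → take B G (10); add G.
Step 5: frontier [B C 15, D E 11, C E 12, D F 24] → take D E (11); add D.
Step 6: frontier [B C 15, C E 12] → take C E (12); add C.
The 4th edge added is B G.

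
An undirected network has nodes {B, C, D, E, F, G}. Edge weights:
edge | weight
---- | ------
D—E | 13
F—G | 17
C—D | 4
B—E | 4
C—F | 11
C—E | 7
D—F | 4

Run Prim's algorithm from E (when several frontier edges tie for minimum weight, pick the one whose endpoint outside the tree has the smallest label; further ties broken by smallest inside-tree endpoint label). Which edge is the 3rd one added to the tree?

Prim's algorithm from E:
Step 1: frontier [B—E 4, C—E 7, D—E 13] → take B—E (4); add B.
Step 2: frontier [C—E 7, D—E 13] → take C—E (7); add C.
Step 3: frontier [C—D 4, C—F 11, D—E 13] → take C—D (4); add D.
Step 4: frontier [C—F 11, D—F 4] → take D—F (4); add F.
Step 5: frontier [F—G 17] → take F—G (17); add G.
The 3rd edge added is C—D.

C-D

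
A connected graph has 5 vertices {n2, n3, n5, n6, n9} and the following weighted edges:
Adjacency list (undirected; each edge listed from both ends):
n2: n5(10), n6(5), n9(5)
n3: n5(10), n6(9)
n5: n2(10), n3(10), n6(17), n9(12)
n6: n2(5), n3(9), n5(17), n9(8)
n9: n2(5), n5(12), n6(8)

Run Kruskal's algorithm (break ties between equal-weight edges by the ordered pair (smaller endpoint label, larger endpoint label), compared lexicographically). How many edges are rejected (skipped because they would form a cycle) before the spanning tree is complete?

1

Kruskal's algorithm — process edges by increasing weight (ties by edge label):
n2–n6 (5): add — endpoints in different components.
n2–n9 (5): add — endpoints in different components.
n6–n9 (8): skip — n9 and n6 already connected.
n3–n6 (9): add — endpoints in different components.
n2–n5 (10): add — endpoints in different components.
Edges rejected before the tree was complete: 1.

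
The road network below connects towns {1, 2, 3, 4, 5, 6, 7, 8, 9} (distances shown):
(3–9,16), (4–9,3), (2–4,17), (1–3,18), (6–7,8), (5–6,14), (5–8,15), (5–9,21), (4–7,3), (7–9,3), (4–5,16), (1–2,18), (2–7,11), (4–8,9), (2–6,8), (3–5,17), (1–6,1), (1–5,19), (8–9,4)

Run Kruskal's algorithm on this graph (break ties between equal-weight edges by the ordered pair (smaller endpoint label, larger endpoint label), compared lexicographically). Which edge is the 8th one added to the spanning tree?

3-9

Kruskal: consider edges lightest-first.
1–6 (1): add — endpoints in different components.
4–7 (3): add — endpoints in different components.
4–9 (3): add — endpoints in different components.
7–9 (3): skip — 7 and 9 already connected.
8–9 (4): add — endpoints in different components.
2–6 (8): add — endpoints in different components.
6–7 (8): add — endpoints in different components.
4–8 (9): skip — 4 and 8 already connected.
2–7 (11): skip — 2 and 7 already connected.
5–6 (14): add — endpoints in different components.
5–8 (15): skip — 5 and 8 already connected.
3–9 (16): add — endpoints in different components.
The 8th edge added is 3–9.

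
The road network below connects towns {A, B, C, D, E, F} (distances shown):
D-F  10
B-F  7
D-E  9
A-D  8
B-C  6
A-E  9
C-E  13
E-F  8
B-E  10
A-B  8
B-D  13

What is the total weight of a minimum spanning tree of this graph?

37

Grow the tree from A using Prim:
Step 1: cheapest edge leaving the tree is A-B (8); add B.
Step 2: cheapest edge leaving the tree is B-C (6); add C.
Step 3: cheapest edge leaving the tree is B-F (7); add F.
Step 4: cheapest edge leaving the tree is A-D (8); add D.
Step 5: cheapest edge leaving the tree is E-F (8); add E.
MST edges: A-B, B-C, B-F, A-D, E-F; total weight 8+6+7+8+8 = 37.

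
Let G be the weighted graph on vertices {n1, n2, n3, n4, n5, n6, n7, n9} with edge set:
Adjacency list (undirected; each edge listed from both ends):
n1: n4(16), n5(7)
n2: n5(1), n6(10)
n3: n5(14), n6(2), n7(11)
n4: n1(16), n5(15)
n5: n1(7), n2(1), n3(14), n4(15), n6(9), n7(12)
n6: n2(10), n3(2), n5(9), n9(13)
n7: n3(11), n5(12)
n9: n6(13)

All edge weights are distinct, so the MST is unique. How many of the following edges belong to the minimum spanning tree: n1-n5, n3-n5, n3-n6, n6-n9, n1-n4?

Kruskal: consider edges lightest-first.
n2-n5 (1): add — endpoints in different components.
n3-n6 (2): add — endpoints in different components.
n1-n5 (7): add — endpoints in different components.
n5-n6 (9): add — endpoints in different components.
n2-n6 (10): skip — n6 and n2 already connected.
n3-n7 (11): add — endpoints in different components.
n5-n7 (12): skip — n7 and n5 already connected.
n6-n9 (13): add — endpoints in different components.
n3-n5 (14): skip — n3 and n5 already connected.
n4-n5 (15): add — endpoints in different components.
MST edge set: {n2-n5, n3-n6, n1-n5, n5-n6, n3-n7, n6-n9, n4-n5}.
Of the listed edges, {n1-n5, n3-n6, n6-n9} are in the MST → 3.

3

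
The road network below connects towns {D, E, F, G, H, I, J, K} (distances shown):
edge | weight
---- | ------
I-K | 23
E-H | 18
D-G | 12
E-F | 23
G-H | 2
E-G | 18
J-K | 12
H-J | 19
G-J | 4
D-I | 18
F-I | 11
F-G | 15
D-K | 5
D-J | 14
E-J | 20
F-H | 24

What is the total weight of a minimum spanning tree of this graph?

Prim's algorithm from H:
Step 1: cheapest edge leaving the tree is G-H (2); add G.
Step 2: cheapest edge leaving the tree is G-J (4); add J.
Step 3: cheapest edge leaving the tree is D-G (12); add D.
Step 4: cheapest edge leaving the tree is D-K (5); add K.
Step 5: cheapest edge leaving the tree is F-G (15); add F.
Step 6: cheapest edge leaving the tree is F-I (11); add I.
Step 7: cheapest edge leaving the tree is E-G (18); add E.
MST edges: G-H, G-J, D-G, D-K, F-G, F-I, E-G; total weight 2+4+12+5+15+11+18 = 67.

67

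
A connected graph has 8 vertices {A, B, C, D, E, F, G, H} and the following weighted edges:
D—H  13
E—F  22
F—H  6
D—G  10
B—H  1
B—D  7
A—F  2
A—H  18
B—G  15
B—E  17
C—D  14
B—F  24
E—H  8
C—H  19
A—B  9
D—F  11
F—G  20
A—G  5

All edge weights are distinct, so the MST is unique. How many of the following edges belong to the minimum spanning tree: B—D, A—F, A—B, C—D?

3

Kruskal: consider edges lightest-first.
B—H (1): add — endpoints in different components.
A—F (2): add — endpoints in different components.
A—G (5): add — endpoints in different components.
F—H (6): add — endpoints in different components.
B—D (7): add — endpoints in different components.
E—H (8): add — endpoints in different components.
A—B (9): skip — A and B already connected.
D—G (10): skip — D and G already connected.
D—F (11): skip — D and F already connected.
D—H (13): skip — D and H already connected.
C—D (14): add — endpoints in different components.
MST edge set: {B—H, A—F, A—G, F—H, B—D, E—H, C—D}.
Of the listed edges, {B—D, A—F, C—D} are in the MST → 3.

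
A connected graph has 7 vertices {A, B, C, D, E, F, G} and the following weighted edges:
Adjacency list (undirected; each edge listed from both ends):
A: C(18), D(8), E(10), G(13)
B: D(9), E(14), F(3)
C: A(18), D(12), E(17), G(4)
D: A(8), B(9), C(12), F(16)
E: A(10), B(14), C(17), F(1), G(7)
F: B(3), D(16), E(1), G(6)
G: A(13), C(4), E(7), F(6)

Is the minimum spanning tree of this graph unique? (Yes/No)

Kruskal: consider edges lightest-first.
E–F (1): add — endpoints in different components.
B–F (3): add — endpoints in different components.
C–G (4): add — endpoints in different components.
F–G (6): add — endpoints in different components.
E–G (7): skip — E and G already connected.
A–D (8): add — endpoints in different components.
B–D (9): add — endpoints in different components.
Every non-tree edge has weight strictly greater than the heaviest edge on the tree path between its endpoints, so the MST is unique.

Yes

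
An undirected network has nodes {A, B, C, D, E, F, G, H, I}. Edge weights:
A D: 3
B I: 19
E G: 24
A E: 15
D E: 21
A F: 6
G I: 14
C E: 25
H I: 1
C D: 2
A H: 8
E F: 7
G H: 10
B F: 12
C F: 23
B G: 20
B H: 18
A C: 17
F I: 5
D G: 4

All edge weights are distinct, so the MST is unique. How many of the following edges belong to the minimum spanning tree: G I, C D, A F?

Sort edges by weight, then run Kruskal:
H I (1): add — endpoints in different components.
C D (2): add — endpoints in different components.
A D (3): add — endpoints in different components.
D G (4): add — endpoints in different components.
F I (5): add — endpoints in different components.
A F (6): add — endpoints in different components.
E F (7): add — endpoints in different components.
A H (8): skip — A and H already connected.
G H (10): skip — G and H already connected.
B F (12): add — endpoints in different components.
MST edge set: {H I, C D, A D, D G, F I, A F, E F, B F}.
Of the listed edges, {C D, A F} are in the MST → 2.

2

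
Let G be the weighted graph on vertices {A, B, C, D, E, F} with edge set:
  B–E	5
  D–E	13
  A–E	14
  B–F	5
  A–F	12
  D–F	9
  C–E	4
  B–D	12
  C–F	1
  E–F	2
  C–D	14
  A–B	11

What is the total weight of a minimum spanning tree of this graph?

Kruskal: consider edges lightest-first.
C–F (1): add — endpoints in different components.
E–F (2): add — endpoints in different components.
C–E (4): skip — C and E already connected.
B–E (5): add — endpoints in different components.
B–F (5): skip — B and F already connected.
D–F (9): add — endpoints in different components.
A–B (11): add — endpoints in different components.
MST edges: C–F, E–F, B–E, D–F, A–B; total weight 1+2+5+9+11 = 28.

28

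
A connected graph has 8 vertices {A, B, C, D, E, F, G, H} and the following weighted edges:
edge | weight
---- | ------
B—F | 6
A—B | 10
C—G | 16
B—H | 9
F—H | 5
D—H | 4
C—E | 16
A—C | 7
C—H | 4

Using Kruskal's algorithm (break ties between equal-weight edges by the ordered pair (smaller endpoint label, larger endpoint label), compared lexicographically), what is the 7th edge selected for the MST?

Sort edges by weight, then run Kruskal:
C—H (4): add — endpoints in different components.
D—H (4): add — endpoints in different components.
F—H (5): add — endpoints in different components.
B—F (6): add — endpoints in different components.
A—C (7): add — endpoints in different components.
B—H (9): skip — B and H already connected.
A—B (10): skip — A and B already connected.
C—E (16): add — endpoints in different components.
C—G (16): add — endpoints in different components.
The 7th edge added is C—G.

C-G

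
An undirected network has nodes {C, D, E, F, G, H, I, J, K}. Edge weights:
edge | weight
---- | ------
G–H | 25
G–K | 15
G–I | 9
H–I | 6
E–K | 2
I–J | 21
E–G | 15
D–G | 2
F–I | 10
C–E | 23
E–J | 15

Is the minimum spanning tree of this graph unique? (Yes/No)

Sort edges by weight, then run Kruskal:
D–G (2): add — endpoints in different components.
E–K (2): add — endpoints in different components.
H–I (6): add — endpoints in different components.
G–I (9): add — endpoints in different components.
F–I (10): add — endpoints in different components.
E–G (15): add — endpoints in different components.
E–J (15): add — endpoints in different components.
G–K (15): skip — G and K already connected.
I–J (21): skip — I and J already connected.
C–E (23): add — endpoints in different components.
Non-tree edge G–K has weight 15, equal to the heaviest edge on its tree cycle — swapping gives another MST of the same weight. Not unique.

No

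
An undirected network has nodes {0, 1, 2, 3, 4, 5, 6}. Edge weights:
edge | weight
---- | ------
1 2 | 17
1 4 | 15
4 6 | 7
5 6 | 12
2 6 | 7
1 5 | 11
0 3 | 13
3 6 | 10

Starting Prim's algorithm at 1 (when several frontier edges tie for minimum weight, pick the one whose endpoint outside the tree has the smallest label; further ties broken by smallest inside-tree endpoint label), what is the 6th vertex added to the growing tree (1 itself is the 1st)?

Prim, starting at 1.
Step 1: cheapest edge leaving the tree is 1 5 (11); add 5.
Step 2: cheapest edge leaving the tree is 5 6 (12); add 6.
Step 3: cheapest edge leaving the tree is 2 6 (7); add 2.
Step 4: cheapest edge leaving the tree is 4 6 (7); add 4.
Step 5: cheapest edge leaving the tree is 3 6 (10); add 3.
Step 6: cheapest edge leaving the tree is 0 3 (13); add 0.
Vertex order: 1, 5, 6, 2, 4, 3, 0. The 6th vertex is 3.

3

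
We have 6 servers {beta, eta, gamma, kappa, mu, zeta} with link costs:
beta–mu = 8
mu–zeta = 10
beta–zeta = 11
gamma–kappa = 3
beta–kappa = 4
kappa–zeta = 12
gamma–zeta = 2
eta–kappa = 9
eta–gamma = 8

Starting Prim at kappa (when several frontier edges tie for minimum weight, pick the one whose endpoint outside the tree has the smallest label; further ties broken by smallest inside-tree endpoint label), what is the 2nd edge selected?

gamma-zeta

Prim's algorithm from kappa:
Step 1: frontier [gamma–kappa 3, beta–kappa 4, eta–kappa 9, kappa–zeta 12] → take gamma–kappa (3); add gamma.
Step 2: frontier [gamma–zeta 2, eta–gamma 8, beta–kappa 4, eta–kappa 9, kappa–zeta 12] → take gamma–zeta (2); add zeta.
Step 3: frontier [eta–gamma 8, beta–kappa 4, eta–kappa 9, mu–zeta 10, beta–zeta 11] → take beta–kappa (4); add beta.
Step 4: frontier [beta–mu 8, eta–gamma 8, eta–kappa 9, mu–zeta 10] → take eta–gamma (8); add eta.
Step 5: frontier [beta–mu 8, mu–zeta 10] → take beta–mu (8); add mu.
The 2nd edge added is gamma–zeta.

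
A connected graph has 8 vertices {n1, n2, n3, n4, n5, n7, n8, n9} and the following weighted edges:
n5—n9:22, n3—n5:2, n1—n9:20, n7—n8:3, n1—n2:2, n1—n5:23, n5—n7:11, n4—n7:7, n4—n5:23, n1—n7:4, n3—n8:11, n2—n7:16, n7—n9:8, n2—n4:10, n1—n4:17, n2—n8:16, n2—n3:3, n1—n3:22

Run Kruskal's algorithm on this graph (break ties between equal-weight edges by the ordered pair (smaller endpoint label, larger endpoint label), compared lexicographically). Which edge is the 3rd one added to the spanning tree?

Kruskal's algorithm — process edges by increasing weight (ties by edge label):
n1—n2 (2): add — endpoints in different components.
n3—n5 (2): add — endpoints in different components.
n2—n3 (3): add — endpoints in different components.
n7—n8 (3): add — endpoints in different components.
n1—n7 (4): add — endpoints in different components.
n4—n7 (7): add — endpoints in different components.
n7—n9 (8): add — endpoints in different components.
The 3rd edge added is n2—n3.

n2-n3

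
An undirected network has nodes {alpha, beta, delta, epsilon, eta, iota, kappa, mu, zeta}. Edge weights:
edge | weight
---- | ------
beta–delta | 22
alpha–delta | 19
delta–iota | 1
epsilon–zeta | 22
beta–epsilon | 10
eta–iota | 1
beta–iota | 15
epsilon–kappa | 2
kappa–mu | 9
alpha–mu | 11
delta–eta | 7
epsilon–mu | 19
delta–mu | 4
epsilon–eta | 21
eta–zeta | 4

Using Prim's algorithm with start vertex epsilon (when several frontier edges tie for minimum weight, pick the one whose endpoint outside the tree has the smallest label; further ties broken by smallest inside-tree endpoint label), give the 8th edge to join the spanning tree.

Prim's algorithm from epsilon:
Step 1: cheapest edge leaving the tree is epsilon–kappa (2); add kappa.
Step 2: cheapest edge leaving the tree is kappa–mu (9); add mu.
Step 3: cheapest edge leaving the tree is delta–mu (4); add delta.
Step 4: cheapest edge leaving the tree is delta–iota (1); add iota.
Step 5: cheapest edge leaving the tree is eta–iota (1); add eta.
Step 6: cheapest edge leaving the tree is eta–zeta (4); add zeta.
Step 7: cheapest edge leaving the tree is beta–epsilon (10); add beta.
Step 8: cheapest edge leaving the tree is alpha–mu (11); add alpha.
The 8th edge added is alpha–mu.

alpha-mu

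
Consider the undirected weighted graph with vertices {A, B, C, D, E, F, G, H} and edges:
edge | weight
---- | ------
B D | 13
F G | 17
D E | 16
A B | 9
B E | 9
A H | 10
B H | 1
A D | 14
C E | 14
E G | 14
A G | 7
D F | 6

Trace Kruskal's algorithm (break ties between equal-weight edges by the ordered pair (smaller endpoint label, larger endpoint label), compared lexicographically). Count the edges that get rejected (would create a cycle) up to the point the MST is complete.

Kruskal's algorithm — process edges by increasing weight (ties by edge label):
B H (1): add — endpoints in different components.
D F (6): add — endpoints in different components.
A G (7): add — endpoints in different components.
A B (9): add — endpoints in different components.
B E (9): add — endpoints in different components.
A H (10): skip — A and H already connected.
B D (13): add — endpoints in different components.
A D (14): skip — A and D already connected.
C E (14): add — endpoints in different components.
Edges rejected before the tree was complete: 2.

2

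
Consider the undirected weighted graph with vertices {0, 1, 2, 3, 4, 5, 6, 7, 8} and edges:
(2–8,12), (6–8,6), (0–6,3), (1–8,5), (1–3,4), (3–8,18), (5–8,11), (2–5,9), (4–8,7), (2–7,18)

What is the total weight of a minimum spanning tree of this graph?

Prim, starting at 5.
Step 1: frontier [2–5 9, 5–8 11] → take 2–5 (9); add 2.
Step 2: frontier [2–8 12, 2–7 18, 5–8 11] → take 5–8 (11); add 8.
Step 3: frontier [2–7 18, 1–8 5, 6–8 6, 4–8 7, 3–8 18] → take 1–8 (5); add 1.
Step 4: frontier [1–3 4, 2–7 18, 6–8 6, 4–8 7, 3–8 18] → take 1–3 (4); add 3.
Step 5: frontier [2–7 18, 6–8 6, 4–8 7] → take 6–8 (6); add 6.
Step 6: frontier [2–7 18, 0–6 3, 4–8 7] → take 0–6 (3); add 0.
Step 7: frontier [2–7 18, 4–8 7] → take 4–8 (7); add 4.
Step 8: frontier [2–7 18] → take 2–7 (18); add 7.
MST edges: 2–5, 5–8, 1–8, 1–3, 6–8, 0–6, 4–8, 2–7; total weight 9+11+5+4+6+3+7+18 = 63.

63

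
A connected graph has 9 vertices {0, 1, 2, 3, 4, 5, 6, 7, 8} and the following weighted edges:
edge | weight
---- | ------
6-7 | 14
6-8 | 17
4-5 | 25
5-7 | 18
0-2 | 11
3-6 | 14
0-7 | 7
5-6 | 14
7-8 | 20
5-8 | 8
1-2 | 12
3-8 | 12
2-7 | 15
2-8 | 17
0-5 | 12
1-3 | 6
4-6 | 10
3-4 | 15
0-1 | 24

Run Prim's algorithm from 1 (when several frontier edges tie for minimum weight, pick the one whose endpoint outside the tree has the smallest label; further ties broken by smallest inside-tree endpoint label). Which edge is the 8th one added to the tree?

Prim, starting at 1.
Step 1: cheapest edge leaving the tree is 1-3 (6); add 3.
Step 2: cheapest edge leaving the tree is 1-2 (12); add 2.
Step 3: cheapest edge leaving the tree is 0-2 (11); add 0.
Step 4: cheapest edge leaving the tree is 0-7 (7); add 7.
Step 5: cheapest edge leaving the tree is 0-5 (12); add 5.
Step 6: cheapest edge leaving the tree is 5-8 (8); add 8.
Step 7: cheapest edge leaving the tree is 3-6 (14); add 6.
Step 8: cheapest edge leaving the tree is 4-6 (10); add 4.
The 8th edge added is 4-6.

4-6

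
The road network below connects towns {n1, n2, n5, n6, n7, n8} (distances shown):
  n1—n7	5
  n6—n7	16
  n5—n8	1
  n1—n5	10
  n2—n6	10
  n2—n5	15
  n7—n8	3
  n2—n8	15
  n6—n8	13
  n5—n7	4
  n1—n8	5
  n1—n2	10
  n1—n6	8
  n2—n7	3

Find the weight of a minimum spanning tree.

20

Sort edges by weight, then run Kruskal:
n5—n8 (1): add — endpoints in different components.
n2—n7 (3): add — endpoints in different components.
n7—n8 (3): add — endpoints in different components.
n5—n7 (4): skip — n5 and n7 already connected.
n1—n7 (5): add — endpoints in different components.
n1—n8 (5): skip — n8 and n1 already connected.
n1—n6 (8): add — endpoints in different components.
MST edges: n5—n8, n2—n7, n7—n8, n1—n7, n1—n6; total weight 1+3+3+5+8 = 20.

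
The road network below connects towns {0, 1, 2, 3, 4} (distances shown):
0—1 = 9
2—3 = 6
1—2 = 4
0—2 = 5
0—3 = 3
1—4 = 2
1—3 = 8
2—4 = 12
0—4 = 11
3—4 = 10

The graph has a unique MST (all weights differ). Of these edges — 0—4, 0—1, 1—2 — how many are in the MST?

1

Kruskal's algorithm — process edges by increasing weight (ties by edge label):
1—4 (2): add. Components now {0} {1,4} {2} {3}
0—3 (3): add. Components now {0,3} {1,4} {2}
1—2 (4): add. Components now {0,3} {1,2,4}
0—2 (5): add. Components now {0,1,2,3,4}
MST edge set: {1—4, 0—3, 1—2, 0—2}.
Of the listed edges, {1—2} are in the MST → 1.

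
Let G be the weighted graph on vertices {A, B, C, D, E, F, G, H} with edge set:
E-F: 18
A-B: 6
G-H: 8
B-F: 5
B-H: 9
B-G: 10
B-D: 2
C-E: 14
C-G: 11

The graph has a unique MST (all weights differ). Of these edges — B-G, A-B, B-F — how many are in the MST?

Kruskal's algorithm — process edges by increasing weight (ties by edge label):
B-D (2): add — endpoints in different components.
B-F (5): add — endpoints in different components.
A-B (6): add — endpoints in different components.
G-H (8): add — endpoints in different components.
B-H (9): add — endpoints in different components.
B-G (10): skip — B and G already connected.
C-G (11): add — endpoints in different components.
C-E (14): add — endpoints in different components.
MST edge set: {B-D, B-F, A-B, G-H, B-H, C-G, C-E}.
Of the listed edges, {A-B, B-F} are in the MST → 2.

2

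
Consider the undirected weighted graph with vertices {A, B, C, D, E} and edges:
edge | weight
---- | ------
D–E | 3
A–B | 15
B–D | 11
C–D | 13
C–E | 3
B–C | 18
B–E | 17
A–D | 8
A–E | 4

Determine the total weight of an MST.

Prim's algorithm from E:
Step 1: cheapest edge leaving the tree is C–E (3); add C.
Step 2: cheapest edge leaving the tree is D–E (3); add D.
Step 3: cheapest edge leaving the tree is A–E (4); add A.
Step 4: cheapest edge leaving the tree is B–D (11); add B.
MST edges: C–E, D–E, A–E, B–D; total weight 3+3+4+11 = 21.

21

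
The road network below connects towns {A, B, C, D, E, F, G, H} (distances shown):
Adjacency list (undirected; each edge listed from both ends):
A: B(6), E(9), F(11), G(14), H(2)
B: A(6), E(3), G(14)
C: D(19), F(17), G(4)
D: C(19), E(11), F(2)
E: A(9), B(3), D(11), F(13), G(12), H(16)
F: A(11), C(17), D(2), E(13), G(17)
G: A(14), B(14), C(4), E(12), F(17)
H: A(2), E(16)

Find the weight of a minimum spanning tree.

Prim's algorithm from E:
Step 1: cheapest edge leaving the tree is B-E (3); add B.
Step 2: cheapest edge leaving the tree is A-B (6); add A.
Step 3: cheapest edge leaving the tree is A-H (2); add H.
Step 4: cheapest edge leaving the tree is D-E (11); add D.
Step 5: cheapest edge leaving the tree is D-F (2); add F.
Step 6: cheapest edge leaving the tree is E-G (12); add G.
Step 7: cheapest edge leaving the tree is C-G (4); add C.
MST edges: B-E, A-B, A-H, D-E, D-F, E-G, C-G; total weight 3+6+2+11+2+12+4 = 40.

40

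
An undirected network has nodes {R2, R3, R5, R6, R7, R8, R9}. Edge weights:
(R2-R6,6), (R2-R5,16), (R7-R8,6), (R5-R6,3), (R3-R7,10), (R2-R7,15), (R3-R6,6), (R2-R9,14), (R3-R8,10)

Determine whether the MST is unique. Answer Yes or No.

No

Sort edges by weight, then run Kruskal:
R5-R6 (3): add. Components now {R3} {R9} {R5,R6} {R7} {R8} {R2}
R2-R6 (6): add. Components now {R3} {R9} {R2,R5,R6} {R7} {R8}
R3-R6 (6): add. Components now {R2,R3,R5,R6} {R9} {R7} {R8}
R7-R8 (6): add. Components now {R2,R3,R5,R6} {R9} {R7,R8}
R3-R7 (10): add. Components now {R2,R3,R5,R6,R7,R8} {R9}
R3-R8 (10): skip — R3 and R8 already connected.
R2-R9 (14): add. Components now {R2,R3,R5,R6,R7,R8,R9}
Non-tree edge R3-R8 has weight 10, equal to the heaviest edge on its tree cycle — swapping gives another MST of the same weight. Not unique.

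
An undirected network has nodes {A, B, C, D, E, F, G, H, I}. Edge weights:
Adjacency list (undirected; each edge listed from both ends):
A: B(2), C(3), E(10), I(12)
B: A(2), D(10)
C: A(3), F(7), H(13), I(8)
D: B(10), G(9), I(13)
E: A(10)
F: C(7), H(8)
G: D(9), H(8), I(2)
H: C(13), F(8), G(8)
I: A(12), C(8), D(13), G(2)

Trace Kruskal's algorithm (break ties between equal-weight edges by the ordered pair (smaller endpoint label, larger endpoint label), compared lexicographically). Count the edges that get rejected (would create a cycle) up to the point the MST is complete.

Sort edges by weight, then run Kruskal:
A B (2): add — endpoints in different components.
G I (2): add — endpoints in different components.
A C (3): add — endpoints in different components.
C F (7): add — endpoints in different components.
C I (8): add — endpoints in different components.
F H (8): add — endpoints in different components.
G H (8): skip — G and H already connected.
D G (9): add — endpoints in different components.
A E (10): add — endpoints in different components.
Edges rejected before the tree was complete: 1.

1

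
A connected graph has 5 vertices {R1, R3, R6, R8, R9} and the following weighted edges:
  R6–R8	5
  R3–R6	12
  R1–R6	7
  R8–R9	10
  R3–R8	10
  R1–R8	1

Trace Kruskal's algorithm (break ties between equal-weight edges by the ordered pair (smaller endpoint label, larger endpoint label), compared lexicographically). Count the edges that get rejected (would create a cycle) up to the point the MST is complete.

Kruskal: consider edges lightest-first.
R1–R8 (1): add. Components now {R9} {R1,R8} {R6} {R3}
R6–R8 (5): add. Components now {R9} {R1,R6,R8} {R3}
R1–R6 (7): skip — R1 and R6 already connected.
R3–R8 (10): add. Components now {R9} {R1,R3,R6,R8}
R8–R9 (10): add. Components now {R1,R3,R6,R8,R9}
Edges rejected before the tree was complete: 1.

1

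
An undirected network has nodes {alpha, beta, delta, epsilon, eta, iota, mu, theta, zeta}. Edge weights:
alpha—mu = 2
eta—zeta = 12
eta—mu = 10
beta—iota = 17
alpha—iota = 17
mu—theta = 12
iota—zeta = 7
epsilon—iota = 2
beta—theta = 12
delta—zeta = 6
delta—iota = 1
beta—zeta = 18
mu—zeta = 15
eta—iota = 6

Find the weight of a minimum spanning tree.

Sort edges by weight, then run Kruskal:
delta—iota (1): add — endpoints in different components.
alpha—mu (2): add — endpoints in different components.
epsilon—iota (2): add — endpoints in different components.
delta—zeta (6): add — endpoints in different components.
eta—iota (6): add — endpoints in different components.
iota—zeta (7): skip — iota and zeta already connected.
eta—mu (10): add — endpoints in different components.
beta—theta (12): add — endpoints in different components.
eta—zeta (12): skip — eta and zeta already connected.
mu—theta (12): add — endpoints in different components.
MST edges: delta—iota, alpha—mu, epsilon—iota, delta—zeta, eta—iota, eta—mu, beta—theta, mu—theta; total weight 1+2+2+6+6+10+12+12 = 51.

51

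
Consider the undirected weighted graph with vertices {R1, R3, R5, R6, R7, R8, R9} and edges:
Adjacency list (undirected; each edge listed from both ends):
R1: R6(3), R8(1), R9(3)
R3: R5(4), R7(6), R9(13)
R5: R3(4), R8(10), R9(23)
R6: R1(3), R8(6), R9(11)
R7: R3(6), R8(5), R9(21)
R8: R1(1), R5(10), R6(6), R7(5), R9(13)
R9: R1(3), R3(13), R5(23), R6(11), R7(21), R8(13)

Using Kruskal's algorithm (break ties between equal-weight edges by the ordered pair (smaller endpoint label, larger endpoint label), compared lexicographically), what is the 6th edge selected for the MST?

R3-R7

Sort edges by weight, then run Kruskal:
R1-R8 (1): add. Components now {R1,R8} {R3} {R7} {R9} {R5} {R6}
R1-R6 (3): add. Components now {R1,R6,R8} {R3} {R7} {R9} {R5}
R1-R9 (3): add. Components now {R1,R6,R8,R9} {R3} {R7} {R5}
R3-R5 (4): add. Components now {R1,R6,R8,R9} {R3,R5} {R7}
R7-R8 (5): add. Components now {R1,R6,R7,R8,R9} {R3,R5}
R3-R7 (6): add. Components now {R1,R3,R5,R6,R7,R8,R9}
The 6th edge added is R3-R7.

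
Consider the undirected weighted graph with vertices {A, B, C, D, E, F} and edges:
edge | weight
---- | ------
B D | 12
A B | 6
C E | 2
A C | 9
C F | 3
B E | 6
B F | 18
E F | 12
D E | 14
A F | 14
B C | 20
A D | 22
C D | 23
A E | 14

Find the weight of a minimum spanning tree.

29

Grow the tree from D using Prim:
Step 1: cheapest edge leaving the tree is B D (12); add B.
Step 2: cheapest edge leaving the tree is A B (6); add A.
Step 3: cheapest edge leaving the tree is B E (6); add E.
Step 4: cheapest edge leaving the tree is C E (2); add C.
Step 5: cheapest edge leaving the tree is C F (3); add F.
MST edges: B D, A B, B E, C E, C F; total weight 12+6+6+2+3 = 29.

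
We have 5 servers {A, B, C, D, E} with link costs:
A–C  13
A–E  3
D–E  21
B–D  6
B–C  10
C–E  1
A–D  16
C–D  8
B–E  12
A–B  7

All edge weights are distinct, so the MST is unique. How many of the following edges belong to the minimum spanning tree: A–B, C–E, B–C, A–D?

Kruskal's algorithm — process edges by increasing weight (ties by edge label):
C–E (1): add. Components now {A} {B} {C,E} {D}
A–E (3): add. Components now {A,C,E} {B} {D}
B–D (6): add. Components now {A,C,E} {B,D}
A–B (7): add. Components now {A,B,C,D,E}
MST edge set: {C–E, A–E, B–D, A–B}.
Of the listed edges, {A–B, C–E} are in the MST → 2.

2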